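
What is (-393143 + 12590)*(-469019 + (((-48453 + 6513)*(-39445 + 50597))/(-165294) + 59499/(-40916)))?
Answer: 22219557432067171339/125243876 ≈ 1.7741e+11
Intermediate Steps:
(-393143 + 12590)*(-469019 + (((-48453 + 6513)*(-39445 + 50597))/(-165294) + 59499/(-40916))) = -380553*(-469019 + (-41940*11152*(-1/165294) + 59499*(-1/40916))) = -380553*(-469019 + (-467714880*(-1/165294) - 59499/40916)) = -380553*(-469019 + (25984160/9183 - 59499/40916)) = -380553*(-469019 + 1062621511243/375731628) = -380553*(-175162650921689/375731628) = 22219557432067171339/125243876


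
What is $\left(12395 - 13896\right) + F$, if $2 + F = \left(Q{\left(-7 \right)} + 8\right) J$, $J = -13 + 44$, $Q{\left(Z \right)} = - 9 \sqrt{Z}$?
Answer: $-1255 - 279 i \sqrt{7} \approx -1255.0 - 738.17 i$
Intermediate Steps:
$J = 31$
$F = 246 - 279 i \sqrt{7}$ ($F = -2 + \left(- 9 \sqrt{-7} + 8\right) 31 = -2 + \left(- 9 i \sqrt{7} + 8\right) 31 = -2 + \left(8 - 9 i \sqrt{7}\right) 31 = -2 + \left(248 - 279 i \sqrt{7}\right) = 246 - 279 i \sqrt{7} \approx 246.0 - 738.17 i$)
$\left(12395 - 13896\right) + F = \left(12395 - 13896\right) + \left(246 - 279 i \sqrt{7}\right) = -1501 + \left(246 - 279 i \sqrt{7}\right) = -1255 - 279 i \sqrt{7}$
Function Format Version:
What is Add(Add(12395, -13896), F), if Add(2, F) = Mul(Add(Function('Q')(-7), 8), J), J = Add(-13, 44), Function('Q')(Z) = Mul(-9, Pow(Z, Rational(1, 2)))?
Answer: Add(-1255, Mul(-279, I, Pow(7, Rational(1, 2)))) ≈ Add(-1255.0, Mul(-738.17, I))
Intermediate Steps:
J = 31
F = Add(246, Mul(-279, I, Pow(7, Rational(1, 2)))) (F = Add(-2, Mul(Add(Mul(-9, Pow(-7, Rational(1, 2))), 8), 31)) = Add(-2, Mul(Add(Mul(-9, Mul(I, Pow(7, Rational(1, 2)))), 8), 31)) = Add(-2, Mul(Add(Mul(-9, I, Pow(7, Rational(1, 2))), 8), 31)) = Add(-2, Mul(Add(8, Mul(-9, I, Pow(7, Rational(1, 2)))), 31)) = Add(-2, Add(248, Mul(-279, I, Pow(7, Rational(1, 2))))) = Add(246, Mul(-279, I, Pow(7, Rational(1, 2)))) ≈ Add(246.00, Mul(-738.17, I)))
Add(Add(12395, -13896), F) = Add(Add(12395, -13896), Add(246, Mul(-279, I, Pow(7, Rational(1, 2))))) = Add(-1501, Add(246, Mul(-279, I, Pow(7, Rational(1, 2))))) = Add(-1255, Mul(-279, I, Pow(7, Rational(1, 2))))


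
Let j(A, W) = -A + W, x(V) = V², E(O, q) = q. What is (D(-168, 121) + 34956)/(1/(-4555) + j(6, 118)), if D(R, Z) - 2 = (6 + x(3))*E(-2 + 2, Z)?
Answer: 167501015/510159 ≈ 328.33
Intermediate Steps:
j(A, W) = W - A
D(R, Z) = 2 + 15*Z (D(R, Z) = 2 + (6 + 3²)*Z = 2 + (6 + 9)*Z = 2 + 15*Z)
(D(-168, 121) + 34956)/(1/(-4555) + j(6, 118)) = ((2 + 15*121) + 34956)/(1/(-4555) + (118 - 1*6)) = ((2 + 1815) + 34956)/(-1/4555 + (118 - 6)) = (1817 + 34956)/(-1/4555 + 112) = 36773/(510159/4555) = 36773*(4555/510159) = 167501015/510159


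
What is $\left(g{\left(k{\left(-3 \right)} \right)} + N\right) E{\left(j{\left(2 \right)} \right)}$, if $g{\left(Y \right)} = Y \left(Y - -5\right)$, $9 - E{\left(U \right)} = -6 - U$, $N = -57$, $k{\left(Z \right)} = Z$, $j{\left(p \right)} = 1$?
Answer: $-1008$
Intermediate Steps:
$E{\left(U \right)} = 15 + U$ ($E{\left(U \right)} = 9 - \left(-6 - U\right) = 9 + \left(6 + U\right) = 15 + U$)
$g{\left(Y \right)} = Y \left(5 + Y\right)$ ($g{\left(Y \right)} = Y \left(Y + 5\right) = Y \left(5 + Y\right)$)
$\left(g{\left(k{\left(-3 \right)} \right)} + N\right) E{\left(j{\left(2 \right)} \right)} = \left(- 3 \left(5 - 3\right) - 57\right) \left(15 + 1\right) = \left(\left(-3\right) 2 - 57\right) 16 = \left(-6 - 57\right) 16 = \left(-63\right) 16 = -1008$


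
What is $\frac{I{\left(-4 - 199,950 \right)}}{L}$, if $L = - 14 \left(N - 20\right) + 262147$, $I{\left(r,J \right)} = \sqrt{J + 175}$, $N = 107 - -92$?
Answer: $\frac{5 \sqrt{5}}{86547} \approx 0.00012918$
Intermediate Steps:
$N = 199$ ($N = 107 + 92 = 199$)
$I{\left(r,J \right)} = \sqrt{175 + J}$
$L = 259641$ ($L = - 14 \left(199 - 20\right) + 262147 = \left(-14\right) 179 + 262147 = -2506 + 262147 = 259641$)
$\frac{I{\left(-4 - 199,950 \right)}}{L} = \frac{\sqrt{175 + 950}}{259641} = \sqrt{1125} \cdot \frac{1}{259641} = 15 \sqrt{5} \cdot \frac{1}{259641} = \frac{5 \sqrt{5}}{86547}$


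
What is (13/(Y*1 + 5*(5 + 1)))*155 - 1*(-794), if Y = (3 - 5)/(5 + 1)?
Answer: 76711/89 ≈ 861.92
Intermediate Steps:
Y = -⅓ (Y = -2/6 = -2*⅙ = -⅓ ≈ -0.33333)
(13/(Y*1 + 5*(5 + 1)))*155 - 1*(-794) = (13/(-⅓*1 + 5*(5 + 1)))*155 - 1*(-794) = (13/(-⅓ + 5*6))*155 + 794 = (13/(-⅓ + 30))*155 + 794 = (13/(89/3))*155 + 794 = (13*(3/89))*155 + 794 = (39/89)*155 + 794 = 6045/89 + 794 = 76711/89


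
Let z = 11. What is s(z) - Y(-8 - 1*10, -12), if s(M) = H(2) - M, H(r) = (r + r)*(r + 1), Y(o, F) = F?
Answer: 13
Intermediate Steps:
H(r) = 2*r*(1 + r) (H(r) = (2*r)*(1 + r) = 2*r*(1 + r))
s(M) = 12 - M (s(M) = 2*2*(1 + 2) - M = 2*2*3 - M = 12 - M)
s(z) - Y(-8 - 1*10, -12) = (12 - 1*11) - 1*(-12) = (12 - 11) + 12 = 1 + 12 = 13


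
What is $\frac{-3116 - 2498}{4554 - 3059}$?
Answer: $- \frac{5614}{1495} \approx -3.7552$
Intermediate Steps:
$\frac{-3116 - 2498}{4554 - 3059} = - \frac{5614}{1495}$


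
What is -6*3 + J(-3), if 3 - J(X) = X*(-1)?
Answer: -18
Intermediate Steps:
J(X) = 3 + X (J(X) = 3 - X*(-1) = 3 - (-1)*X = 3 + X)
-6*3 + J(-3) = -6*3 + (3 - 3) = -18 + 0 = -18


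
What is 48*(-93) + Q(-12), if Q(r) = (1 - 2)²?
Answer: -4463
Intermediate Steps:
Q(r) = 1 (Q(r) = (-1)² = 1)
48*(-93) + Q(-12) = 48*(-93) + 1 = -4464 + 1 = -4463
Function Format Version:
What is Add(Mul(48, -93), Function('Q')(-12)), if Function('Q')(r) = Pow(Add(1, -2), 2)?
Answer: -4463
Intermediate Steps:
Function('Q')(r) = 1 (Function('Q')(r) = Pow(-1, 2) = 1)
Add(Mul(48, -93), Function('Q')(-12)) = Add(Mul(48, -93), 1) = Add(-4464, 1) = -4463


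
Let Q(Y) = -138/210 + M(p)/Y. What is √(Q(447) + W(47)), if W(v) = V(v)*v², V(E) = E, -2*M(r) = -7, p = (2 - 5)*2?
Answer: √101648736335370/31290 ≈ 322.21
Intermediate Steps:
p = -6 (p = -3*2 = -6)
M(r) = 7/2 (M(r) = -½*(-7) = 7/2)
Q(Y) = -23/35 + 7/(2*Y) (Q(Y) = -138/210 + 7/(2*Y) = -138*1/210 + 7/(2*Y) = -23/35 + 7/(2*Y))
W(v) = v³ (W(v) = v*v² = v³)
√(Q(447) + W(47)) = √((1/70)*(245 - 46*447)/447 + 47³) = √((1/70)*(1/447)*(245 - 20562) + 103823) = √((1/70)*(1/447)*(-20317) + 103823) = √(-20317/31290 + 103823) = √(3248601353/31290) = √101648736335370/31290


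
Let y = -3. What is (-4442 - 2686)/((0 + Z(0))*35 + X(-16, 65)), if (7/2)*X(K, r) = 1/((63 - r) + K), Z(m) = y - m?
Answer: 56133/827 ≈ 67.875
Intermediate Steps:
Z(m) = -3 - m
X(K, r) = 2/(7*(63 + K - r)) (X(K, r) = 2/(7*((63 - r) + K)) = 2/(7*(63 + K - r)))
(-4442 - 2686)/((0 + Z(0))*35 + X(-16, 65)) = (-4442 - 2686)/((0 + (-3 - 1*0))*35 + 2/(7*(63 - 16 - 1*65))) = -7128/((0 + (-3 + 0))*35 + 2/(7*(63 - 16 - 65))) = -7128/((0 - 3)*35 + (2/7)/(-18)) = -7128/(-3*35 + (2/7)*(-1/18)) = -7128/(-105 - 1/63) = -7128/(-6616/63) = -7128*(-63/6616) = 56133/827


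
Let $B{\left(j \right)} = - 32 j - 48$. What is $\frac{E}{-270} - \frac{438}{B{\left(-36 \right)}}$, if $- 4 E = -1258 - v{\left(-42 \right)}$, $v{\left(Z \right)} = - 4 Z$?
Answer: $- \frac{42653}{24840} \approx -1.7171$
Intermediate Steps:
$E = \frac{713}{2}$ ($E = - \frac{-1258 - \left(-4\right) \left(-42\right)}{4} = - \frac{-1258 - 168}{4} = \left(- \frac{1}{4}\right) \left(-1426\right) = \frac{713}{2} \approx 356.5$)
$B{\left(j \right)} = -48 - 32 j$
$\frac{E}{-270} - \frac{438}{B{\left(-36 \right)}} = \frac{713}{2 \left(-270\right)} - \frac{438}{-48 - -1152} = \frac{713}{2} \left(- \frac{1}{270}\right) - \frac{438}{-48 + 1152} = - \frac{713}{540} - \frac{438}{1104} = - \frac{713}{540} - \frac{73}{184} = - \frac{42653}{24840}$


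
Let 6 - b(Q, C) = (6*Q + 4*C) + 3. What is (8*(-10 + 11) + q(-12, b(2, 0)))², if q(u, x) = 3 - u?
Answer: 529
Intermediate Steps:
b(Q, C) = 3 - 6*Q - 4*C (b(Q, C) = 6 - ((6*Q + 4*C) + 3) = 6 - ((4*C + 6*Q) + 3) = 6 - (3 + 4*C + 6*Q) = 6 + (-3 - 6*Q - 4*C) = 3 - 6*Q - 4*C)
(8*(-10 + 11) + q(-12, b(2, 0)))² = (8*(-10 + 11) + (3 - 1*(-12)))² = (8*1 + (3 + 12))² = (8 + 15)² = 23² = 529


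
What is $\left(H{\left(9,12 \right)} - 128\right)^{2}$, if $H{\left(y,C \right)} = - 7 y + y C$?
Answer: $6889$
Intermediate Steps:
$H{\left(y,C \right)} = - 7 y + C y$
$\left(H{\left(9,12 \right)} - 128\right)^{2} = \left(9 \left(-7 + 12\right) - 128\right)^{2} = \left(9 \cdot 5 - 128\right)^{2} = \left(45 - 128\right)^{2} = \left(-83\right)^{2} = 6889$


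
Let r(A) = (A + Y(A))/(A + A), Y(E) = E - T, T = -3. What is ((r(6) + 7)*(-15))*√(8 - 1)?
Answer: -495*√7/4 ≈ -327.41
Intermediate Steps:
Y(E) = 3 + E (Y(E) = E - 1*(-3) = E + 3 = 3 + E)
r(A) = (3 + 2*A)/(2*A) (r(A) = (A + (3 + A))/(A + A) = (3 + 2*A)/((2*A)) = (3 + 2*A)*(1/(2*A)) = (3 + 2*A)/(2*A))
((r(6) + 7)*(-15))*√(8 - 1) = (((3/2 + 6)/6 + 7)*(-15))*√(8 - 1) = (((⅙)*(15/2) + 7)*(-15))*√7 = ((5/4 + 7)*(-15))*√7 = ((33/4)*(-15))*√7 = -495*√7/4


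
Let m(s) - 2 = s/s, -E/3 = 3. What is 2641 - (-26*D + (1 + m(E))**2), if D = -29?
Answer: 1871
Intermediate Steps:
E = -9 (E = -3*3 = -9)
m(s) = 3 (m(s) = 2 + s/s = 2 + 1 = 3)
2641 - (-26*D + (1 + m(E))**2) = 2641 - (-26*(-29) + (1 + 3)**2) = 2641 - (754 + 4**2) = 2641 - (754 + 16) = 2641 - 1*770 = 2641 - 770 = 1871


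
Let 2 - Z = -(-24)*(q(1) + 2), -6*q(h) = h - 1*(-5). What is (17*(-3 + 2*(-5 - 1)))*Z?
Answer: 5610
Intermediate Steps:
q(h) = -⅚ - h/6 (q(h) = -(h - 1*(-5))/6 = -(h + 5)/6 = -(5 + h)/6 = -⅚ - h/6)
Z = -22 (Z = 2 - (-12)*(-2*((-⅚ - ⅙*1) + 2)) = 2 - (-12)*(-2*((-⅚ - ⅙) + 2)) = 2 - (-12)*(-2*(-1 + 2)) = 2 - (-12)*(-2*1) = 2 - (-12)*(-2) = 2 - 1*24 = 2 - 24 = -22)
(17*(-3 + 2*(-5 - 1)))*Z = (17*(-3 + 2*(-5 - 1)))*(-22) = (17*(-3 + 2*(-6)))*(-22) = (17*(-3 - 12))*(-22) = (17*(-15))*(-22) = -255*(-22) = 5610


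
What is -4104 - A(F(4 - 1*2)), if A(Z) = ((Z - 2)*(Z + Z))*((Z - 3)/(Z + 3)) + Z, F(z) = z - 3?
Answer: -4091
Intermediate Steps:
F(z) = -3 + z
A(Z) = Z + 2*Z*(-3 + Z)*(-2 + Z)/(3 + Z) (A(Z) = ((-2 + Z)*(2*Z))*((-3 + Z)/(3 + Z)) + Z = (2*Z*(-2 + Z))*((-3 + Z)/(3 + Z)) + Z = 2*Z*(-3 + Z)*(-2 + Z)/(3 + Z) + Z = Z + 2*Z*(-3 + Z)*(-2 + Z)/(3 + Z))
-4104 - A(F(4 - 1*2)) = -4104 - (-3 + (4 - 1*2))*(15 - 9*(-3 + (4 - 1*2)) + 2*(-3 + (4 - 1*2))**2)/(3 + (-3 + (4 - 1*2))) = -4104 - (-3 + (4 - 2))*(15 - 9*(-3 + (4 - 2)) + 2*(-3 + (4 - 2))**2)/(3 + (-3 + (4 - 2))) = -4104 - (-3 + 2)*(15 - 9*(-3 + 2) + 2*(-3 + 2)**2)/(3 + (-3 + 2)) = -4104 - (-1)*(15 - 9*(-1) + 2*(-1)**2)/(3 - 1) = -4104 - (-1)*(15 + 9 + 2*1)/2 = -4104 - (-1)*(15 + 9 + 2)/2 = -4104 - (-1)*26/2 = -4104 - 1*(-13) = -4104 + 13 = -4091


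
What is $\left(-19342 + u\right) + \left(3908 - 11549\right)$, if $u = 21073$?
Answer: $-5910$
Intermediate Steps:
$\left(-19342 + u\right) + \left(3908 - 11549\right) = \left(-19342 + 21073\right) + \left(3908 - 11549\right) = 1731 + \left(3908 - 11549\right) = 1731 - 7641 = -5910$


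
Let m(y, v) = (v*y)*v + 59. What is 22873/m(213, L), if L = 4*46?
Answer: 22873/7211387 ≈ 0.0031718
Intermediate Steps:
L = 184
m(y, v) = 59 + y*v**2 (m(y, v) = y*v**2 + 59 = 59 + y*v**2)
22873/m(213, L) = 22873/(59 + 213*184**2) = 22873/(59 + 213*33856) = 22873/(59 + 7211328) = 22873/7211387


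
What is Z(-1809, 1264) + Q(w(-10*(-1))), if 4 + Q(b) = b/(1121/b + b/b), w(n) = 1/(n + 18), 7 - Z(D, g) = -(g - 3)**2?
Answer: 1397547262609/878892 ≈ 1.5901e+6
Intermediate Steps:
Z(D, g) = 7 + (-3 + g)**2 (Z(D, g) = 7 - (-1)*(g - 3)**2 = 7 - (-1)*(-3 + g)**2 = 7 + (-3 + g)**2)
w(n) = 1/(18 + n)
Q(b) = -4 + b/(1 + 1121/b) (Q(b) = -4 + b/(1121/b + b/b) = -4 + b/(1121/b + 1) = -4 + b/(1 + 1121/b))
Z(-1809, 1264) + Q(w(-10*(-1))) = (7 + (-3 + 1264)**2) + (-4484 + (1/(18 - 10*(-1)))**2 - 4/(18 - 10*(-1)))/(1121 + 1/(18 - 10*(-1))) = (7 + 1261**2) + (-4484 + (1/(18 + 10))**2 - 4/(18 + 10))/(1121 + 1/(18 + 10)) = (7 + 1590121) + (-4484 + (1/28)**2 - 4/28)/(1121 + 1/28) = 1590128 + (-4484 + (1/28)**2 - 4*1/28)/(1121 + 1/28) = 1590128 + (-4484 + 1/784 - 1/7)/(31389/28) = 1590128 + (28/31389)*(-3515567/784) = 1590128 - 3515567/878892 = 1397547262609/878892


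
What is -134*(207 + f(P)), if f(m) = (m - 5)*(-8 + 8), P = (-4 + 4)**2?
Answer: -27738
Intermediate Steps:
P = 0 (P = 0**2 = 0)
f(m) = 0 (f(m) = (-5 + m)*0 = 0)
-134*(207 + f(P)) = -134*(207 + 0) = -134*207 = -27738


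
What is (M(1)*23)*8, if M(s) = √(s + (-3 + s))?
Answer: 184*I ≈ 184.0*I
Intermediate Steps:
M(s) = √(-3 + 2*s)
(M(1)*23)*8 = (√(-3 + 2*1)*23)*8 = (√(-3 + 2)*23)*8 = (√(-1)*23)*8 = (I*23)*8 = (23*I)*8 = 184*I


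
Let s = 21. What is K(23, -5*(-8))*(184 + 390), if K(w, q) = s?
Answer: 12054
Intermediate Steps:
K(w, q) = 21
K(23, -5*(-8))*(184 + 390) = 21*(184 + 390) = 21*574 = 12054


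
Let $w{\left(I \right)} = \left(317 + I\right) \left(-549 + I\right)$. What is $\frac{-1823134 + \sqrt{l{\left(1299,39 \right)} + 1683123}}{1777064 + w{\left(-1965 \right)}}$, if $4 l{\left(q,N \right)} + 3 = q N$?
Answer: $- \frac{911567}{2960068} + \frac{5 \sqrt{271326}}{11840272} \approx -0.30773$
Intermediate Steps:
$l{\left(q,N \right)} = - \frac{3}{4} + \frac{N q}{4}$ ($l{\left(q,N \right)} = - \frac{3}{4} + \frac{q N}{4} = - \frac{3}{4} + \frac{N q}{4}$)
$w{\left(I \right)} = \left(-549 + I\right) \left(317 + I\right)$
$\frac{-1823134 + \sqrt{l{\left(1299,39 \right)} + 1683123}}{1777064 + w{\left(-1965 \right)}} = \frac{-1823134 + \sqrt{\left(- \frac{3}{4} + \frac{1}{4} \cdot 39 \cdot 1299\right) + 1683123}}{1777064 - \left(-281847 - 3861225\right)} = \frac{-1823134 + \sqrt{\left(- \frac{3}{4} + \frac{50661}{4}\right) + 1683123}}{1777064 + \left(-174033 + 3861225 + 455880\right)} = \frac{-1823134 + \sqrt{\frac{25329}{2} + 1683123}}{1777064 + 4143072} = \frac{-1823134 + \sqrt{\frac{3391575}{2}}}{5920136} = \left(-1823134 + \frac{5 \sqrt{271326}}{2}\right) \frac{1}{5920136} = - \frac{911567}{2960068} + \frac{5 \sqrt{271326}}{11840272}$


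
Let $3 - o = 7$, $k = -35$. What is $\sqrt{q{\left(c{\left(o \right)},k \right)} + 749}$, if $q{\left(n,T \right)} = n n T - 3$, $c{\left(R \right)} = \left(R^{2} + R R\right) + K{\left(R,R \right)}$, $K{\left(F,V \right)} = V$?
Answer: $3 i \sqrt{2966} \approx 163.38 i$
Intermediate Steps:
$o = -4$ ($o = 3 - 7 = -4$)
$c{\left(R \right)} = R + 2 R^{2}$ ($c{\left(R \right)} = \left(R^{2} + R R\right) + R = \left(R^{2} + R^{2}\right) + R = 2 R^{2} + R = R + 2 R^{2}$)
$q{\left(n,T \right)} = -3 + T n^{2}$ ($q{\left(n,T \right)} = n^{2} T - 3 = T n^{2} - 3 = -3 + T n^{2}$)
$\sqrt{q{\left(c{\left(o \right)},k \right)} + 749} = \sqrt{\left(-3 - 35 \left(- 4 \left(1 + 2 \left(-4\right)\right)\right)^{2}\right) + 749} = \sqrt{\left(-3 - 35 \left(- 4 \left(1 - 8\right)\right)^{2}\right) + 749} = \sqrt{\left(-3 - 35 \left(\left(-4\right) \left(-7\right)\right)^{2}\right) + 749} = \sqrt{\left(-3 - 35 \cdot 28^{2}\right) + 749} = \sqrt{\left(-3 - 27440\right) + 749} = \sqrt{-27443 + 749} = \sqrt{-26694} = 3 i \sqrt{2966}$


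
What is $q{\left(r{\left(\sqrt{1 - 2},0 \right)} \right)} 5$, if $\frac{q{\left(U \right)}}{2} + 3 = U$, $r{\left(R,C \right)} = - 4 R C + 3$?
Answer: $0$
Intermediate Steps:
$r{\left(R,C \right)} = 3 - 4 C R$ ($r{\left(R,C \right)} = - 4 C R + 3 = 3 - 4 C R$)
$q{\left(U \right)} = -6 + 2 U$
$q{\left(r{\left(\sqrt{1 - 2},0 \right)} \right)} 5 = \left(-6 + 2 \left(3 - 0 \sqrt{1 - 2}\right)\right) 5 = \left(-6 + 2 \left(3 - 0 \sqrt{-1}\right)\right) 5 = \left(-6 + 2 \left(3 - 0 i\right)\right) 5 = \left(-6 + 2 \left(3 + 0\right)\right) 5 = \left(-6 + 2 \cdot 3\right) 5 = \left(-6 + 6\right) 5 = 0 \cdot 5 = 0$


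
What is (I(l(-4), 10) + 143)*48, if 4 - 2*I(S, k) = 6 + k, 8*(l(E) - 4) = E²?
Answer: 6576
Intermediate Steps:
l(E) = 4 + E²/8
I(S, k) = -1 - k/2 (I(S, k) = 2 - (6 + k)/2 = 2 + (-3 - k/2) = -1 - k/2)
(I(l(-4), 10) + 143)*48 = ((-1 - ½*10) + 143)*48 = ((-1 - 5) + 143)*48 = (-6 + 143)*48 = 137*48 = 6576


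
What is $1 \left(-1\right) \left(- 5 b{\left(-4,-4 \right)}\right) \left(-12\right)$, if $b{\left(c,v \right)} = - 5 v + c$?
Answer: $-960$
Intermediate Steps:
$b{\left(c,v \right)} = c - 5 v$
$1 \left(-1\right) \left(- 5 b{\left(-4,-4 \right)}\right) \left(-12\right) = 1 \left(-1\right) \left(- 5 \left(-4 - -20\right)\right) \left(-12\right) = - \left(-5\right) \left(-4 + 20\right) \left(-12\right) = - \left(-5\right) 16 \left(-12\right) = \left(-1\right) \left(-80\right) \left(-12\right) = 80 \left(-12\right) = -960$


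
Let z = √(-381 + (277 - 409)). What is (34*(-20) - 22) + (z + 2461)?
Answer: 1759 + 3*I*√57 ≈ 1759.0 + 22.65*I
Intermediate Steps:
z = 3*I*√57 (z = √(-381 - 132) = √(-513) = 3*I*√57 ≈ 22.65*I)
(34*(-20) - 22) + (z + 2461) = (34*(-20) - 22) + (3*I*√57 + 2461) = (-680 - 22) + (2461 + 3*I*√57) = -702 + (2461 + 3*I*√57) = 1759 + 3*I*√57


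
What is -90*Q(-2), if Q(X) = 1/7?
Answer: -90/7 ≈ -12.857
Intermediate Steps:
Q(X) = ⅐ (Q(X) = 1*(⅐) = ⅐)
-90*Q(-2) = -90*⅐ = -90/7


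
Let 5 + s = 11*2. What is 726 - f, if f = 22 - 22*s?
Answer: 1078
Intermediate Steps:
s = 17 (s = -5 + 11*2 = -5 + 22 = 17)
f = -352 (f = 22 - 22*17 = 22 - 374 = -352)
726 - f = 726 - 1*(-352) = 726 + 352 = 1078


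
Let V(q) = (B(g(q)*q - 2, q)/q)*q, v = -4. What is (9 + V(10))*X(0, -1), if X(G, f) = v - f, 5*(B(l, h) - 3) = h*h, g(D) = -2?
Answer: -96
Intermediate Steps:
B(l, h) = 3 + h**2/5 (B(l, h) = 3 + (h*h)/5 = 3 + h**2/5)
X(G, f) = -4 - f
V(q) = 3 + q**2/5 (V(q) = ((3 + q**2/5)/q)*q = 3 + q**2/5)
(9 + V(10))*X(0, -1) = (9 + (3 + (1/5)*10**2))*(-4 - 1*(-1)) = (9 + (3 + (1/5)*100))*(-4 + 1) = (9 + (3 + 20))*(-3) = (9 + 23)*(-3) = 32*(-3) = -96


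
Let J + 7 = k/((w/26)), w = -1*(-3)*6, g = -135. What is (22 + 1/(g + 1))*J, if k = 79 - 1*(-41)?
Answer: 1470553/402 ≈ 3658.1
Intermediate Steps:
k = 120 (k = 79 + 41 = 120)
w = 18 (w = 3*6 = 18)
J = 499/3 (J = -7 + 120/((18/26)) = -7 + 120/((18*(1/26))) = -7 + 120/(9/13) = -7 + 120*(13/9) = -7 + 520/3 = 499/3 ≈ 166.33)
(22 + 1/(g + 1))*J = (22 + 1/(-135 + 1))*(499/3) = (22 + 1/(-134))*(499/3) = (22 - 1/134)*(499/3) = (2947/134)*(499/3) = 1470553/402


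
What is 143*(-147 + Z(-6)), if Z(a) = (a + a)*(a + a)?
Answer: -429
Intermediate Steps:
Z(a) = 4*a**2 (Z(a) = (2*a)*(2*a) = 4*a**2)
143*(-147 + Z(-6)) = 143*(-147 + 4*(-6)**2) = 143*(-147 + 4*36) = 143*(-147 + 144) = 143*(-3) = -429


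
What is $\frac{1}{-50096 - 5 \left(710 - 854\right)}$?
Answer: $- \frac{1}{49376} \approx -2.0253 \cdot 10^{-5}$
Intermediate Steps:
$\frac{1}{-50096 - 5 \left(710 - 854\right)} = \frac{1}{-50096 - -720} = \frac{1}{-50096 + 720} = \frac{1}{-49376} = - \frac{1}{49376}$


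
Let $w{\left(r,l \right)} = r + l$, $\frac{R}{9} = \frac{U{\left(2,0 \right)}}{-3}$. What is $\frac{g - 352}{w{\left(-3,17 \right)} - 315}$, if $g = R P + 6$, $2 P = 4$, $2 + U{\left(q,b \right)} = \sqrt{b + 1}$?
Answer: $\frac{340}{301} \approx 1.1296$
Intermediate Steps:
$U{\left(q,b \right)} = -2 + \sqrt{1 + b}$ ($U{\left(q,b \right)} = -2 + \sqrt{b + 1} = -2 + \sqrt{1 + b}$)
$P = 2$ ($P = \frac{1}{2} \cdot 4 = 2$)
$R = 3$ ($R = 9 \frac{-2 + \sqrt{1 + 0}}{-3} = 9 \left(-2 + \sqrt{1}\right) \left(- \frac{1}{3}\right) = 9 \left(-2 + 1\right) \left(- \frac{1}{3}\right) = 9 \left(\left(-1\right) \left(- \frac{1}{3}\right)\right) = 9 \cdot \frac{1}{3} = 3$)
$w{\left(r,l \right)} = l + r$
$g = 12$ ($g = 3 \cdot 2 + 6 = 6 + 6 = 12$)
$\frac{g - 352}{w{\left(-3,17 \right)} - 315} = \frac{12 - 352}{\left(17 - 3\right) - 315} = - \frac{340}{14 - 315} = - \frac{340}{-301} = \left(-340\right) \left(- \frac{1}{301}\right) = \frac{340}{301}$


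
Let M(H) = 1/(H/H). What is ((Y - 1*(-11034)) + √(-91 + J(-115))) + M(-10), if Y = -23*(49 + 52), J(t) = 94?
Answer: 8712 + √3 ≈ 8713.7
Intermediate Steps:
M(H) = 1 (M(H) = 1/1 = 1)
Y = -2323 (Y = -23*101 = -2323)
((Y - 1*(-11034)) + √(-91 + J(-115))) + M(-10) = ((-2323 - 1*(-11034)) + √(-91 + 94)) + 1 = ((-2323 + 11034) + √3) + 1 = (8711 + √3) + 1 = 8712 + √3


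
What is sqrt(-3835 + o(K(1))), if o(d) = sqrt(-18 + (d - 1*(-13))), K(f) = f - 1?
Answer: sqrt(-3835 + I*sqrt(5)) ≈ 0.0181 + 61.927*I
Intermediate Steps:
K(f) = -1 + f
o(d) = sqrt(-5 + d) (o(d) = sqrt(-18 + (d + 13)) = sqrt(-18 + (13 + d)) = sqrt(-5 + d))
sqrt(-3835 + o(K(1))) = sqrt(-3835 + sqrt(-5 + (-1 + 1))) = sqrt(-3835 + sqrt(-5 + 0)) = sqrt(-3835 + sqrt(-5)) = sqrt(-3835 + I*sqrt(5))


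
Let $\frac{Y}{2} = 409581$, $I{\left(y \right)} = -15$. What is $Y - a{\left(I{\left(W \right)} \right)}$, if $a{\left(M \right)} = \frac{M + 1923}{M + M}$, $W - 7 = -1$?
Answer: $\frac{4096128}{5} \approx 8.1923 \cdot 10^{5}$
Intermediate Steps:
$W = 6$ ($W = 7 - 1 = 6$)
$Y = 819162$ ($Y = 2 \cdot 409581 = 819162$)
$a{\left(M \right)} = \frac{1923 + M}{2 M}$
$Y - a{\left(I{\left(W \right)} \right)} = 819162 - \frac{1923 - 15}{2 \left(-15\right)} = 819162 - \frac{1}{2} \left(- \frac{1}{15}\right) 1908 = 819162 - - \frac{318}{5} = 819162 + \frac{318}{5} = \frac{4096128}{5}$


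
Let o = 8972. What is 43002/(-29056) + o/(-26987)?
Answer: -710592703/392067136 ≈ -1.8124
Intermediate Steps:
43002/(-29056) + o/(-26987) = 43002/(-29056) + 8972/(-26987) = 43002*(-1/29056) + 8972*(-1/26987) = -21501/14528 - 8972/26987 = -710592703/392067136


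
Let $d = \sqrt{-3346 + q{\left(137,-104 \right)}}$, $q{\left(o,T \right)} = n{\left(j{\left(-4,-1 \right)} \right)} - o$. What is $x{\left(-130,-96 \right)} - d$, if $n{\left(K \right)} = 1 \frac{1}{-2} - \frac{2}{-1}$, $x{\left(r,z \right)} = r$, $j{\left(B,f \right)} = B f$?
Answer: $-130 - \frac{i \sqrt{13926}}{2} \approx -130.0 - 59.004 i$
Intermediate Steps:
$n{\left(K \right)} = \frac{3}{2}$ ($n{\left(K \right)} = 1 \left(- \frac{1}{2}\right) - -2 = - \frac{1}{2} + 2 = \frac{3}{2}$)
$q{\left(o,T \right)} = \frac{3}{2} - o$
$d = \frac{i \sqrt{13926}}{2}$ ($d = \sqrt{-3346 + \left(\frac{3}{2} - 137\right)} = \sqrt{-3346 - \frac{271}{2}} = \sqrt{- \frac{6963}{2}} = \frac{i \sqrt{13926}}{2} \approx 59.004 i$)
$x{\left(-130,-96 \right)} - d = -130 - \frac{i \sqrt{13926}}{2}$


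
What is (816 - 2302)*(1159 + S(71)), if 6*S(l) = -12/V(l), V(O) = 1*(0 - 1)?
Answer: -1725246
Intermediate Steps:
V(O) = -1 (V(O) = 1*(-1) = -1)
S(l) = 2 (S(l) = (-12/(-1))/6 = (-12*(-1))/6 = (1/6)*12 = 2)
(816 - 2302)*(1159 + S(71)) = (816 - 2302)*(1159 + 2) = -1486*1161 = -1725246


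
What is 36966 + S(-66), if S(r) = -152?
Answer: 36814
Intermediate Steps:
36966 + S(-66) = 36966 - 152 = 36814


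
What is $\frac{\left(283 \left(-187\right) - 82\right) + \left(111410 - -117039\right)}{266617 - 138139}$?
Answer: $\frac{1539}{1127} \approx 1.3656$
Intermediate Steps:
$\frac{\left(283 \left(-187\right) - 82\right) + \left(111410 - -117039\right)}{266617 - 138139} = \frac{\left(-52921 - 82\right) + \left(111410 + 117039\right)}{128478} = \left(-53003 + 228449\right) \frac{1}{128478} = 175446 \cdot \frac{1}{128478} = \frac{1539}{1127}$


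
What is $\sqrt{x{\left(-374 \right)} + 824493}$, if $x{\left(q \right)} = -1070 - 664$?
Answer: $7 \sqrt{16791} \approx 907.06$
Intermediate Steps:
$x{\left(q \right)} = -1734$ ($x{\left(q \right)} = -1070 - 664 = -1734$)
$\sqrt{x{\left(-374 \right)} + 824493} = \sqrt{-1734 + 824493} = \sqrt{822759} = 7 \sqrt{16791}$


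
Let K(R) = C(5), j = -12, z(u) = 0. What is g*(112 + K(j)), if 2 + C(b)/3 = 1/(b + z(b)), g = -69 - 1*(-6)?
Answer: -33579/5 ≈ -6715.8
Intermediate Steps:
g = -63 (g = -69 + 6 = -63)
C(b) = -6 + 3/b (C(b) = -6 + 3/(b + 0) = -6 + 3/b)
K(R) = -27/5 (K(R) = -6 + 3/5 = -6 + 3*(⅕) = -6 + ⅗ = -27/5)
g*(112 + K(j)) = -63*(112 - 27/5) = -63*533/5 = -33579/5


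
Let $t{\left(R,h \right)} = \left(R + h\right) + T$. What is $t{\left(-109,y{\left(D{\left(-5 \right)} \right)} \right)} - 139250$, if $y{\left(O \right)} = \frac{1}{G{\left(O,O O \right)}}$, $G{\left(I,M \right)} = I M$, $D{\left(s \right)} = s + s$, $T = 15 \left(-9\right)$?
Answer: $- \frac{139494001}{1000} \approx -1.3949 \cdot 10^{5}$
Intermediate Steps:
$T = -135$
$D{\left(s \right)} = 2 s$
$y{\left(O \right)} = \frac{1}{O^{3}}$ ($y{\left(O \right)} = \frac{1}{O O O} = \frac{1}{O O^{2}} = \frac{1}{O^{3}}$)
$t{\left(R,h \right)} = -135 + R + h$ ($t{\left(R,h \right)} = \left(R + h\right) - 135 = -135 + R + h$)
$t{\left(-109,y{\left(D{\left(-5 \right)} \right)} \right)} - 139250 = \left(-135 - 109 + \frac{1}{-1000}\right) - 139250 = \left(-135 - 109 - \frac{1}{1000}\right) - 139250 = - \frac{244001}{1000} - 139250 = - \frac{139494001}{1000}$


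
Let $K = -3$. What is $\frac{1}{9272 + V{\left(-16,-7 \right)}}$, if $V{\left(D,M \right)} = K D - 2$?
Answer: $\frac{1}{9318} \approx 0.00010732$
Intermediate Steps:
$V{\left(D,M \right)} = -2 - 3 D$ ($V{\left(D,M \right)} = - 3 D - 2 = -2 - 3 D$)
$\frac{1}{9272 + V{\left(-16,-7 \right)}} = \frac{1}{9272 - -46} = \frac{1}{9272 + \left(-2 + 48\right)} = \frac{1}{9272 + 46} = \frac{1}{9318}$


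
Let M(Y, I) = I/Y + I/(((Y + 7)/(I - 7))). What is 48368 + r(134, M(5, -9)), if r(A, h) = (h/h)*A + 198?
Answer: 48700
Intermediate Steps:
M(Y, I) = I/Y + I*(-7 + I)/(7 + Y) (M(Y, I) = I/Y + I/(((7 + Y)/(-7 + I))) = I/Y + I*((-7 + I)/(7 + Y)) = I/Y + I*(-7 + I)/(7 + Y))
r(A, h) = 198 + A (r(A, h) = 1*A + 198 = A + 198 = 198 + A)
48368 + r(134, M(5, -9)) = 48368 + (198 + 134) = 48368 + 332 = 48700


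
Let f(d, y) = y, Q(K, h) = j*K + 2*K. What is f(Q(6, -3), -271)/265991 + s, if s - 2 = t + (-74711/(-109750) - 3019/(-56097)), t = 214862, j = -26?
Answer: 351865143300829287797/1637612359688250 ≈ 2.1486e+5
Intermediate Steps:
Q(K, h) = -24*K (Q(K, h) = -26*K + 2*K = -24*K)
s = 1322846054826217/6156645750 (s = 2 + (214862 + (-74711/(-109750) - 3019/(-56097))) = 2 + (214862 + (-74711*(-1/109750) - 3019*(-1/56097))) = 2 + (214862 + (74711/109750 + 3019/56097)) = 2 + (214862 + 4522398217/6156645750) = 2 + 1322833741534717/6156645750 = 1322846054826217/6156645750 ≈ 2.1486e+5)
f(Q(6, -3), -271)/265991 + s = -271/265991 + 1322846054826217/6156645750 = 351865143300829287797/1637612359688250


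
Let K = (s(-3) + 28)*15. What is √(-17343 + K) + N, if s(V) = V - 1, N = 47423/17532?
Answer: 47423/17532 + 3*I*√1887 ≈ 2.7049 + 130.32*I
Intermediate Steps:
N = 47423/17532 (N = 47423*(1/17532) = 47423/17532 ≈ 2.7049)
s(V) = -1 + V
K = 360 (K = ((-1 - 3) + 28)*15 = (-4 + 28)*15 = 24*15 = 360)
√(-17343 + K) + N = √(-17343 + 360) + 47423/17532 = √(-16983) + 47423/17532 = 3*I*√1887 + 47423/17532 = 47423/17532 + 3*I*√1887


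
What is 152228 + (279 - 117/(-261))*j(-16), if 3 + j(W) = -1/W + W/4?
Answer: 8716781/58 ≈ 1.5029e+5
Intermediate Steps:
j(W) = -3 - 1/W + W/4 (j(W) = -3 + (-1/W + W/4) = -3 - 1/W + W/4)
152228 + (279 - 117/(-261))*j(-16) = 152228 + (279 - 117/(-261))*(-3 - 1/(-16) + (1/4)*(-16)) = 152228 + (279 - 117*(-1/261))*(-3 - 1*(-1/16) - 4) = 152228 + (279 + 13/29)*(-3 + 1/16 - 4) = 152228 + (8104/29)*(-111/16) = 152228 - 112443/58 = 8716781/58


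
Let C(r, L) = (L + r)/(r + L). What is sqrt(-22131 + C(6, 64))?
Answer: I*sqrt(22130) ≈ 148.76*I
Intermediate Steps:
C(r, L) = 1 (C(r, L) = (L + r)/(L + r) = 1)
sqrt(-22131 + C(6, 64)) = sqrt(-22131 + 1) = sqrt(-22130) = I*sqrt(22130)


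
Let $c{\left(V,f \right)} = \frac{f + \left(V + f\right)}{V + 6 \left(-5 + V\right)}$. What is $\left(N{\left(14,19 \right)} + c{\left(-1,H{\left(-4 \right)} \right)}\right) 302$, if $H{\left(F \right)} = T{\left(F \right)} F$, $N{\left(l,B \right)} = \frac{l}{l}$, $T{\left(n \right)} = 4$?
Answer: $\frac{21140}{37} \approx 571.35$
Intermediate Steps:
$N{\left(l,B \right)} = 1$
$H{\left(F \right)} = 4 F$
$c{\left(V,f \right)} = \frac{V + 2 f}{-30 + 7 V}$ ($c{\left(V,f \right)} = \frac{V + 2 f}{V + \left(-30 + 6 V\right)} = \frac{V + 2 f}{-30 + 7 V}$)
$\left(N{\left(14,19 \right)} + c{\left(-1,H{\left(-4 \right)} \right)}\right) 302 = \left(1 + \frac{-1 + 2 \cdot 4 \left(-4\right)}{-30 + 7 \left(-1\right)}\right) 302 = \left(1 + \frac{-1 + 2 \left(-16\right)}{-30 - 7}\right) 302 = \left(1 + \frac{-1 - 32}{-37}\right) 302 = \left(1 - - \frac{33}{37}\right) 302 = \left(1 + \frac{33}{37}\right) 302 = \frac{70}{37} \cdot 302 = \frac{21140}{37}$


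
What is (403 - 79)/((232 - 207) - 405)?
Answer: -81/95 ≈ -0.85263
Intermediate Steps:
(403 - 79)/((232 - 207) - 405) = 324/(25 - 405) = 324/(-380) = 324*(-1/380) = -81/95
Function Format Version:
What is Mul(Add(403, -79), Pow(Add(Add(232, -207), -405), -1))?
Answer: Rational(-81, 95) ≈ -0.85263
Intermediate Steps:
Mul(Add(403, -79), Pow(Add(Add(232, -207), -405), -1)) = Mul(324, Pow(Add(25, -405), -1)) = Mul(324, Pow(-380, -1)) = Mul(324, Rational(-1, 380)) = Rational(-81, 95)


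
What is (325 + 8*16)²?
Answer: 205209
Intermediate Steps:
(325 + 8*16)² = (325 + 128)² = 453² = 205209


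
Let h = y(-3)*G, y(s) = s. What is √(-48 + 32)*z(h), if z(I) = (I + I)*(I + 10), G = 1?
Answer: -168*I ≈ -168.0*I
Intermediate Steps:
h = -3 (h = -3*1 = -3)
z(I) = 2*I*(10 + I) (z(I) = (2*I)*(10 + I) = 2*I*(10 + I))
√(-48 + 32)*z(h) = √(-48 + 32)*(2*(-3)*(10 - 3)) = √(-16)*(2*(-3)*7) = (4*I)*(-42) = -168*I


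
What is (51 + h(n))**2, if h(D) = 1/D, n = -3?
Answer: 23104/9 ≈ 2567.1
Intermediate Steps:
(51 + h(n))**2 = (51 + 1/(-3))**2 = (51 - 1/3)**2 = (152/3)**2 = 23104/9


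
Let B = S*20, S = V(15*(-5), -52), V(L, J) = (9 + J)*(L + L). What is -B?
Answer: -129000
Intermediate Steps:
V(L, J) = 2*L*(9 + J) (V(L, J) = (9 + J)*(2*L) = 2*L*(9 + J))
S = 6450 (S = 2*(15*(-5))*(9 - 52) = 2*(-75)*(-43) = 6450)
B = 129000 (B = 6450*20 = 129000)
-B = -1*129000 = -129000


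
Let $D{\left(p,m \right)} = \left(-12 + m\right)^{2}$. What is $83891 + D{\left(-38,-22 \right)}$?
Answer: $85047$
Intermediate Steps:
$83891 + D{\left(-38,-22 \right)} = 83891 + \left(-12 - 22\right)^{2} = 83891 + \left(-34\right)^{2} = 83891 + 1156 = 85047$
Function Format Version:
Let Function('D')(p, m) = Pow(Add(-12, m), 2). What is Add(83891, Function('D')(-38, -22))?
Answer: 85047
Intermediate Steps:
Add(83891, Function('D')(-38, -22)) = Add(83891, Pow(Add(-12, -22), 2)) = Add(83891, Pow(-34, 2)) = Add(83891, 1156) = 85047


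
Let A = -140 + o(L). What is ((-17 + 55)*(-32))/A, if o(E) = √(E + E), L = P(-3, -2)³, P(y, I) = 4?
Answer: 10640/1217 + 608*√2/1217 ≈ 9.4493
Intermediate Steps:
L = 64 (L = 4³ = 64)
o(E) = √2*√E (o(E) = √(2*E) = √2*√E)
A = -140 + 8*√2 (A = -140 + √2*√64 = -140 + √2*8 = -140 + 8*√2 ≈ -128.69)
((-17 + 55)*(-32))/A = ((-17 + 55)*(-32))/(-140 + 8*√2) = (38*(-32))/(-140 + 8*√2) = -1216/(-140 + 8*√2)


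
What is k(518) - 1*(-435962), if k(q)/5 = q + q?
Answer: 441142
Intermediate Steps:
k(q) = 10*q (k(q) = 5*(q + q) = 5*(2*q) = 10*q)
k(518) - 1*(-435962) = 10*518 - 1*(-435962) = 5180 + 435962 = 441142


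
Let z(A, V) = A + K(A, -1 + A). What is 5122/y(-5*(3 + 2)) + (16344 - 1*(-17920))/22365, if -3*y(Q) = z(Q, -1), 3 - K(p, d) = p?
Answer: -114519266/22365 ≈ -5120.5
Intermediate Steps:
K(p, d) = 3 - p
z(A, V) = 3 (z(A, V) = A + (3 - A) = 3)
y(Q) = -1 (y(Q) = -⅓*3 = -1)
5122/y(-5*(3 + 2)) + (16344 - 1*(-17920))/22365 = 5122/(-1) + (16344 - 1*(-17920))/22365 = 5122*(-1) + (16344 + 17920)*(1/22365) = -5122 + 34264*(1/22365) = -5122 + 34264/22365 = -114519266/22365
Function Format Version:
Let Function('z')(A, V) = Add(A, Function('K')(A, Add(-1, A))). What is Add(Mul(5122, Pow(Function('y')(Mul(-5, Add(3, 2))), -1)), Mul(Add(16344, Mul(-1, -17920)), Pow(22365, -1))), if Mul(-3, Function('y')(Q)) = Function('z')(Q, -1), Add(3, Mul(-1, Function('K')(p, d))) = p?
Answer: Rational(-114519266, 22365) ≈ -5120.5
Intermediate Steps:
Function('K')(p, d) = Add(3, Mul(-1, p))
Function('z')(A, V) = 3 (Function('z')(A, V) = Add(A, Add(3, Mul(-1, A))) = 3)
Function('y')(Q) = -1 (Function('y')(Q) = Mul(Rational(-1, 3), 3) = -1)
Add(Mul(5122, Pow(Function('y')(Mul(-5, Add(3, 2))), -1)), Mul(Add(16344, Mul(-1, -17920)), Pow(22365, -1))) = Add(Mul(5122, Pow(-1, -1)), Mul(Add(16344, Mul(-1, -17920)), Pow(22365, -1))) = Add(Mul(5122, -1), Mul(Add(16344, 17920), Rational(1, 22365))) = Add(-5122, Mul(34264, Rational(1, 22365))) = Add(-5122, Rational(34264, 22365)) = Rational(-114519266, 22365)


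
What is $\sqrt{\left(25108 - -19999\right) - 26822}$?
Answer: $\sqrt{18285} \approx 135.22$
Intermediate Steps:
$\sqrt{\left(25108 - -19999\right) - 26822} = \sqrt{\left(25108 + 19999\right) - 26822} = \sqrt{45107 - 26822} = \sqrt{18285}$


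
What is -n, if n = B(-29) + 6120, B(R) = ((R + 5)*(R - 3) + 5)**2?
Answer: -603649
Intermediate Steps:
B(R) = (5 + (-3 + R)*(5 + R))**2 (B(R) = ((5 + R)*(-3 + R) + 5)**2 = ((-3 + R)*(5 + R) + 5)**2 = (5 + (-3 + R)*(5 + R))**2)
n = 603649 (n = (-10 + (-29)**2 + 2*(-29))**2 + 6120 = (-10 + 841 - 58)**2 + 6120 = 773**2 + 6120 = 597529 + 6120 = 603649)
-n = -1*603649 = -603649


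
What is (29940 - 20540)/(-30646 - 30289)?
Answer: -1880/12187 ≈ -0.15426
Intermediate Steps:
(29940 - 20540)/(-30646 - 30289) = 9400/(-60935) = 9400*(-1/60935) = -1880/12187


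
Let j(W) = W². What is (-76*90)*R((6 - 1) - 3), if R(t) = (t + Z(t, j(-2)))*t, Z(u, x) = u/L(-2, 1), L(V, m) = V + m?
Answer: 0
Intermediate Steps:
Z(u, x) = -u (Z(u, x) = u/(-2 + 1) = u/(-1) = u*(-1) = -u)
R(t) = 0 (R(t) = (t - t)*t = 0*t = 0)
(-76*90)*R((6 - 1) - 3) = -76*90*0 = -6840*0 = 0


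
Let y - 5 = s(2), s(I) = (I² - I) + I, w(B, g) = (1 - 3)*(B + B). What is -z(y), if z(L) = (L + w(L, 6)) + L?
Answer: 18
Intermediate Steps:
w(B, g) = -4*B
s(I) = I²
y = 9 (y = 5 + 2² = 5 + 4 = 9)
z(L) = -2*L (z(L) = (L - 4*L) + L = -3*L + L = -2*L)
-z(y) = -(-2)*9 = -1*(-18) = 18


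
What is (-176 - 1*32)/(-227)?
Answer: 208/227 ≈ 0.91630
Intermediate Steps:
(-176 - 1*32)/(-227) = (-176 - 32)*(-1/227) = -208*(-1/227) = 208/227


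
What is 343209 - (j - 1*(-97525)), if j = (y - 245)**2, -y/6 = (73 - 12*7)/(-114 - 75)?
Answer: 736200947/3969 ≈ 1.8549e+5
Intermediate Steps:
y = -22/63 (y = -6*(73 - 12*7)/(-114 - 75) = -6*(73 - 84)/(-189) = -(-66)*(-1)/189 = -6*11/189 = -22/63 ≈ -0.34921)
j = 238918849/3969 (j = (-22/63 - 245)**2 = (-15457/63)**2 = 238918849/3969 ≈ 60196.)
343209 - (j - 1*(-97525)) = 343209 - (238918849/3969 - 1*(-97525)) = 343209 - (238918849/3969 + 97525) = 343209 - 1*625995574/3969 = 343209 - 625995574/3969 = 736200947/3969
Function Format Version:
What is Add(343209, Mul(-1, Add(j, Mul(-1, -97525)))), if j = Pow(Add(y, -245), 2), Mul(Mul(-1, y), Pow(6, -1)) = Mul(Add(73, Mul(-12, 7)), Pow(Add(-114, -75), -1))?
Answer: Rational(736200947, 3969) ≈ 1.8549e+5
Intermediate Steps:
y = Rational(-22, 63) (y = Mul(-6, Mul(Add(73, Mul(-12, 7)), Pow(Add(-114, -75), -1))) = Mul(-6, Mul(Add(73, -84), Pow(-189, -1))) = Mul(-6, Mul(-11, Rational(-1, 189))) = Mul(-6, Rational(11, 189)) = Rational(-22, 63) ≈ -0.34921)
j = Rational(238918849, 3969) (j = Pow(Add(Rational(-22, 63), -245), 2) = Pow(Rational(-15457, 63), 2) = Rational(238918849, 3969) ≈ 60196.)
Add(343209, Mul(-1, Add(j, Mul(-1, -97525)))) = Add(343209, Mul(-1, Add(Rational(238918849, 3969), Mul(-1, -97525)))) = Add(343209, Mul(-1, Add(Rational(238918849, 3969), 97525))) = Add(343209, Mul(-1, Rational(625995574, 3969))) = Add(343209, Rational(-625995574, 3969)) = Rational(736200947, 3969)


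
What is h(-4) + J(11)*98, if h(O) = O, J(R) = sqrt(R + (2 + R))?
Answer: -4 + 196*sqrt(6) ≈ 476.10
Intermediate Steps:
J(R) = sqrt(2 + 2*R)
h(-4) + J(11)*98 = -4 + sqrt(2 + 2*11)*98 = -4 + sqrt(2 + 22)*98 = -4 + sqrt(24)*98 = -4 + (2*sqrt(6))*98 = -4 + 196*sqrt(6)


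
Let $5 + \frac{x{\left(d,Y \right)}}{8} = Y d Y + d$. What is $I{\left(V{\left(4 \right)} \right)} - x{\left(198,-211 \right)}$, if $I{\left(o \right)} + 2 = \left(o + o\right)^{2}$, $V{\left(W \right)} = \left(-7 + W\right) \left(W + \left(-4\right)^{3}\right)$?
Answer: $-70393210$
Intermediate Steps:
$V{\left(W \right)} = \left(-64 + W\right) \left(-7 + W\right)$ ($V{\left(W \right)} = \left(-7 + W\right) \left(W - 64\right) = \left(-7 + W\right) \left(-64 + W\right) = \left(-64 + W\right) \left(-7 + W\right)$)
$x{\left(d,Y \right)} = -40 + 8 d + 8 d Y^{2}$ ($x{\left(d,Y \right)} = -40 + 8 \left(Y d Y + d\right) = -40 + 8 \left(d Y^{2} + d\right) = -40 + 8 \left(d + d Y^{2}\right) = -40 + \left(8 d + 8 d Y^{2}\right) = -40 + 8 d + 8 d Y^{2}$)
$I{\left(o \right)} = -2 + 4 o^{2}$ ($I{\left(o \right)} = -2 + \left(o + o\right)^{2} = -2 + \left(2 o\right)^{2} = -2 + 4 o^{2}$)
$I{\left(V{\left(4 \right)} \right)} - x{\left(198,-211 \right)} = \left(-2 + 4 \left(448 + 4^{2} - 284\right)^{2}\right) - \left(-40 + 8 \cdot 198 + 8 \cdot 198 \left(-211\right)^{2}\right) = \left(-2 + 4 \left(448 + 16 - 284\right)^{2}\right) - \left(-40 + 1584 + 8 \cdot 198 \cdot 44521\right) = \left(-2 + 4 \cdot 180^{2}\right) - \left(-40 + 1584 + 70521264\right) = \left(-2 + 4 \cdot 32400\right) - 70522808 = \left(-2 + 129600\right) - 70522808 = 129598 - 70522808 = -70393210$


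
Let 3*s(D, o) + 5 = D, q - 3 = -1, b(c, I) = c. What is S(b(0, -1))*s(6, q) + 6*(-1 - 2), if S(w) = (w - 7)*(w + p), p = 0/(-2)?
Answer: -18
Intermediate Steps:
p = 0 (p = 0*(-1/2) = 0)
q = 2 (q = 3 - 1 = 2)
s(D, o) = -5/3 + D/3
S(w) = w*(-7 + w) (S(w) = (w - 7)*(w + 0) = (-7 + w)*w = w*(-7 + w))
S(b(0, -1))*s(6, q) + 6*(-1 - 2) = (0*(-7 + 0))*(-5/3 + (1/3)*6) + 6*(-1 - 2) = (0*(-7))*(-5/3 + 2) + 6*(-3) = 0*(1/3) - 18 = 0 - 18 = -18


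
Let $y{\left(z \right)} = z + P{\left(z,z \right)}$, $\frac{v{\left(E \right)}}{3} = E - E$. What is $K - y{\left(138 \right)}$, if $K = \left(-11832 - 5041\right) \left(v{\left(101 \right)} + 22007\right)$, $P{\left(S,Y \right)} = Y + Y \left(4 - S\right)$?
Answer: $-371305895$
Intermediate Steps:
$v{\left(E \right)} = 0$ ($v{\left(E \right)} = 3 \left(E - E\right) = 3 \cdot 0 = 0$)
$y{\left(z \right)} = z + z \left(5 - z\right)$
$K = -371324111$ ($K = \left(-11832 - 5041\right) \left(0 + 22007\right) = \left(-16873\right) 22007 = -371324111$)
$K - y{\left(138 \right)} = -371324111 - 138 \left(6 - 138\right) = -371324111 - 138 \left(-132\right) = -371324111 - -18216 = -371324111 + 18216 = -371305895$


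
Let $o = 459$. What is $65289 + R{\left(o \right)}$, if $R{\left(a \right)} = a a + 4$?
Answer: $275974$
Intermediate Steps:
$R{\left(a \right)} = 4 + a^{2}$ ($R{\left(a \right)} = a^{2} + 4 = 4 + a^{2}$)
$65289 + R{\left(o \right)} = 65289 + \left(4 + 459^{2}\right) = 65289 + \left(4 + 210681\right) = 65289 + 210685 = 275974$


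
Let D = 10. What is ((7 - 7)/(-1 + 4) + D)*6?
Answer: 60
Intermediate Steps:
((7 - 7)/(-1 + 4) + D)*6 = ((7 - 7)/(-1 + 4) + 10)*6 = (0/3 + 10)*6 = (0*(1/3) + 10)*6 = (0 + 10)*6 = 10*6 = 60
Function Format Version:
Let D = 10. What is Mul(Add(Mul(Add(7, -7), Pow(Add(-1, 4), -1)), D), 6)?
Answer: 60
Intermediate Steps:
Mul(Add(Mul(Add(7, -7), Pow(Add(-1, 4), -1)), D), 6) = Mul(Add(Mul(Add(7, -7), Pow(Add(-1, 4), -1)), 10), 6) = Mul(Add(Mul(0, Pow(3, -1)), 10), 6) = Mul(Add(Mul(0, Rational(1, 3)), 10), 6) = Mul(Add(0, 10), 6) = Mul(10, 6) = 60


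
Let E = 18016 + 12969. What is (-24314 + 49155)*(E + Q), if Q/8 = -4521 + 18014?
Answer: 3451135289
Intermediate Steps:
E = 30985
Q = 107944 (Q = 8*(-4521 + 18014) = 8*13493 = 107944)
(-24314 + 49155)*(E + Q) = (-24314 + 49155)*(30985 + 107944) = 24841*138929 = 3451135289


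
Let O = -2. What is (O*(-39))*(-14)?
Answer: -1092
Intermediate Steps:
(O*(-39))*(-14) = -2*(-39)*(-14) = 78*(-14) = -1092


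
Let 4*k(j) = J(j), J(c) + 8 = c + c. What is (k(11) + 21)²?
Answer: 2401/4 ≈ 600.25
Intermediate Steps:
J(c) = -8 + 2*c (J(c) = -8 + (c + c) = -8 + 2*c)
k(j) = -2 + j/2 (k(j) = (-8 + 2*j)/4 = -2 + j/2)
(k(11) + 21)² = ((-2 + (½)*11) + 21)² = ((-2 + 11/2) + 21)² = (7/2 + 21)² = (49/2)² = 2401/4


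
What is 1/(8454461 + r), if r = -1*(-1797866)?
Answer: 1/10252327 ≈ 9.7539e-8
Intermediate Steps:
r = 1797866
1/(8454461 + r) = 1/(8454461 + 1797866) = 1/10252327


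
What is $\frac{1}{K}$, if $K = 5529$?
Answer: $\frac{1}{5529} \approx 0.00018086$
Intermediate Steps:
$\frac{1}{K} = \frac{1}{5529}$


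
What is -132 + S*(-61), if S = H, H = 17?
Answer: -1169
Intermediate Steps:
S = 17
-132 + S*(-61) = -132 + 17*(-61) = -132 - 1037 = -1169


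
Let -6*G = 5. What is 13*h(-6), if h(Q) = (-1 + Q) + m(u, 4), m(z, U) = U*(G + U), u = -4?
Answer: 221/3 ≈ 73.667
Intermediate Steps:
G = -⅚ (G = -⅙*5 = -⅚ ≈ -0.83333)
m(z, U) = U*(-⅚ + U)
h(Q) = 35/3 + Q (h(Q) = (-1 + Q) + (⅙)*4*(-5 + 6*4) = (-1 + Q) + (⅙)*4*(-5 + 24) = (-1 + Q) + (⅙)*4*19 = (-1 + Q) + 38/3 = 35/3 + Q)
13*h(-6) = 13*(35/3 - 6) = 13*(17/3) = 221/3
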